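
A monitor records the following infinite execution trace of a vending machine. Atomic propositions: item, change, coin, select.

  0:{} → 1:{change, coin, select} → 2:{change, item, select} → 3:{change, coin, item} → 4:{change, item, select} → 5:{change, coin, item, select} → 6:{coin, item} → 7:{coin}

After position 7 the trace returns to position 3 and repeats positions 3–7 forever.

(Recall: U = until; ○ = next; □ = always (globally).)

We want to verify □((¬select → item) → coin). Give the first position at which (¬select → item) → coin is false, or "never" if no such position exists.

2

Check (¬select → item) → coin at each position in order: 0 ✓, 1 ✓.
At position 2 the labels are {change, item, select}, so (¬select → item) → coin is false there. This is the first violation.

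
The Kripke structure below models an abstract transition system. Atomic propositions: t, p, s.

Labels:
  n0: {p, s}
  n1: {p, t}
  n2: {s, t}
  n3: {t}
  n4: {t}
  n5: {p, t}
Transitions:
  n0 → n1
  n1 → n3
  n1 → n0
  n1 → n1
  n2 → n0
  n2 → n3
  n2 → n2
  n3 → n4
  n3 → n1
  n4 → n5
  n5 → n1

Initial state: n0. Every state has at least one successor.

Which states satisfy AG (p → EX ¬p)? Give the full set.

States satisfying p → EX ¬p: {n1, n2, n3, n4}.
States satisfying AG (p → EX ¬p): ∅.

none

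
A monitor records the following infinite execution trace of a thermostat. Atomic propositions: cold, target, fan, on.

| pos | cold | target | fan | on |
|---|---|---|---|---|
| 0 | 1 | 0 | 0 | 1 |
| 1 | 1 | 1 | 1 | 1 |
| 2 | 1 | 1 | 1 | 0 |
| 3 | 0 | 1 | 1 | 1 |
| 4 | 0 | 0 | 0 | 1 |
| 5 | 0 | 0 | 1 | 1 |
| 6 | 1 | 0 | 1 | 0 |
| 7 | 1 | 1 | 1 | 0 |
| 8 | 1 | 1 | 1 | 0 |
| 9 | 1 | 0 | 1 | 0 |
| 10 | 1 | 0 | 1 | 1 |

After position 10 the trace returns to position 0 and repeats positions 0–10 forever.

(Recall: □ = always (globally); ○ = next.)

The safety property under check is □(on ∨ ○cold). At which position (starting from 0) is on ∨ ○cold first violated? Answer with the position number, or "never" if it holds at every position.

Check on ∨ ○cold at each position in order: 0 ✓, 1 ✓.
At position 2 the labels are {cold, fan, target} and the next position 3 has {fan, on, target}, so on ∨ ○cold is false there. This is the first violation.

2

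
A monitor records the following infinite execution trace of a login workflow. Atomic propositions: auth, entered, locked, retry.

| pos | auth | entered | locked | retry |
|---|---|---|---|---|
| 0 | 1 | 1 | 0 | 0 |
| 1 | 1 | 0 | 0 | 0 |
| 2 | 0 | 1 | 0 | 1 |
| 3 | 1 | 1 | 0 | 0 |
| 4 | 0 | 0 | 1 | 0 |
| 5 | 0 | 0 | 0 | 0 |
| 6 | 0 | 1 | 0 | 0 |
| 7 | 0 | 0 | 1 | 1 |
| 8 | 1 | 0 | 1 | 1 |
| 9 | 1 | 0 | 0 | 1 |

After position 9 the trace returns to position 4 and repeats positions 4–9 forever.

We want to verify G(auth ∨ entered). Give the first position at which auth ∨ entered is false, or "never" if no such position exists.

Check auth ∨ entered at each position in order: 0 ✓, 1 ✓, 2 ✓, 3 ✓.
At position 4 the labels are {locked}, so auth ∨ entered is false there. This is the first violation.

4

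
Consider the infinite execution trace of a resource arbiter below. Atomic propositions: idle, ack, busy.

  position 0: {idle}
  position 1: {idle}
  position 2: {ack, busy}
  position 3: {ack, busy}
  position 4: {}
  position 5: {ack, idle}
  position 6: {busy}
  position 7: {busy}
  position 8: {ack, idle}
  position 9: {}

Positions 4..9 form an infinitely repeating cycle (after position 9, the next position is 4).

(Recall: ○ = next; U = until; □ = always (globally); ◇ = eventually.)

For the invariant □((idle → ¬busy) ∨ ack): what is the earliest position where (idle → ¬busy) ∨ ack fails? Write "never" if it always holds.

never

(idle → ¬busy) ∨ ack holds at every position 0..9, and those are all the positions the trace ever visits, so the invariant □((idle → ¬busy) ∨ ack) is never violated.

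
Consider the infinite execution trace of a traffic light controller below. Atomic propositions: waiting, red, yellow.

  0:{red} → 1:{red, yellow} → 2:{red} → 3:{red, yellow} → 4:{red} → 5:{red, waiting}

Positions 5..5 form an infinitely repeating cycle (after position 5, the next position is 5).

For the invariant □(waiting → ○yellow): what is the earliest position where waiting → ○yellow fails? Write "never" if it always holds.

Check waiting → ○yellow at each position in order: 0 ✓, 1 ✓, 2 ✓, 3 ✓, 4 ✓.
At position 5 the labels are {red, waiting} and the next position 5 has {red, waiting}, so waiting → ○yellow is false there. This is the first violation.

5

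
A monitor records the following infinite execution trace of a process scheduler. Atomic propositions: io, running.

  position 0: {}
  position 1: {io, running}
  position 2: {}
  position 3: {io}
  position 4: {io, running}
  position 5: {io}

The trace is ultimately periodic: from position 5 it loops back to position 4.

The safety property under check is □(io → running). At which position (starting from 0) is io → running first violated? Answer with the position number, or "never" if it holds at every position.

Check io → running at each position in order: 0 ✓, 1 ✓, 2 ✓.
At position 3 the labels are {io}, so io → running is false there. This is the first violation.

3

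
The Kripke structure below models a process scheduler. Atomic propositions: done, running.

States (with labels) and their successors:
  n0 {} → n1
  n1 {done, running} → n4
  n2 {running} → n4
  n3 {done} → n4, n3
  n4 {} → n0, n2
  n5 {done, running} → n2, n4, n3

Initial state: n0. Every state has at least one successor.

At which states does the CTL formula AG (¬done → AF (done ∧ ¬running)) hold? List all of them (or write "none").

none

States satisfying ¬done → AF (done ∧ ¬running): {n1, n3, n5}.
States satisfying AG (¬done → AF (done ∧ ¬running)): ∅.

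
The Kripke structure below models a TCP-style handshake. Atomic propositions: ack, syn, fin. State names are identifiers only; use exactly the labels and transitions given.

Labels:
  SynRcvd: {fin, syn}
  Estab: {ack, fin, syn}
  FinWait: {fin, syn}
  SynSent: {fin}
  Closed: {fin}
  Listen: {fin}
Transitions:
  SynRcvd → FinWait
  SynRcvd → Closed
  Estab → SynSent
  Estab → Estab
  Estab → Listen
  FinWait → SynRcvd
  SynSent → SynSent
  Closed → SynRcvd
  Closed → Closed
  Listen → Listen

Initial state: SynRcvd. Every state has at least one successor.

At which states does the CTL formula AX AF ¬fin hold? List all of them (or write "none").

States satisfying AF ¬fin: ∅.
States satisfying AX AF ¬fin: ∅.

none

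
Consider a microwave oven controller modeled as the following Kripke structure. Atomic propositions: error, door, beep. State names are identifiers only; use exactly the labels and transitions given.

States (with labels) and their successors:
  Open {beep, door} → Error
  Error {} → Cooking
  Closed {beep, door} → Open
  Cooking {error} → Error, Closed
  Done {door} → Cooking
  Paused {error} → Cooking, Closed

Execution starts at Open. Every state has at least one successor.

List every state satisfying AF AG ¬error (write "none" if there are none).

none

States satisfying AG ¬error: ∅.
States satisfying AF AG ¬error: ∅.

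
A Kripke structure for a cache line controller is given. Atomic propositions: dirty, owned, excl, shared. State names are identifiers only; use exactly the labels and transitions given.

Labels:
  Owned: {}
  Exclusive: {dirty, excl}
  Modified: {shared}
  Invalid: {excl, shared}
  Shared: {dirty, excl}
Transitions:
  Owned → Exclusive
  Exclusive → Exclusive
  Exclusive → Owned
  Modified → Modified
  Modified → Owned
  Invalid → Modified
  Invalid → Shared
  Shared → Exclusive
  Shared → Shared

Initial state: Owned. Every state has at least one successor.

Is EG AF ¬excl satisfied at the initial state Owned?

Violated

States satisfying AF ¬excl: {Owned, Modified}.
States satisfying EG AF ¬excl: {Modified}.
No suitable path/successor from Owned witnesses the formula.
Owned ∉ Sat(EG AF ¬excl).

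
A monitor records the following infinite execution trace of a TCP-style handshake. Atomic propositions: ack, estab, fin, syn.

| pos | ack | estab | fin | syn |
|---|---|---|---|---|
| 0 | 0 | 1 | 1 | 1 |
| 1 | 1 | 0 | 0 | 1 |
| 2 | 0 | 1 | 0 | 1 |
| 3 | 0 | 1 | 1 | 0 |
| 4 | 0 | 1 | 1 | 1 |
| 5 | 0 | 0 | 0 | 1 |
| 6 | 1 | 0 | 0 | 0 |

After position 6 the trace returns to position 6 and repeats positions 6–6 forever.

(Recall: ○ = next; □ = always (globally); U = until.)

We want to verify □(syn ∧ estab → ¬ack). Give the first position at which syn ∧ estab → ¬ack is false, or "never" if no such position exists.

syn ∧ estab → ¬ack holds at every position 0..6, and those are all the positions the trace ever visits, so the invariant □(syn ∧ estab → ¬ack) is never violated.

never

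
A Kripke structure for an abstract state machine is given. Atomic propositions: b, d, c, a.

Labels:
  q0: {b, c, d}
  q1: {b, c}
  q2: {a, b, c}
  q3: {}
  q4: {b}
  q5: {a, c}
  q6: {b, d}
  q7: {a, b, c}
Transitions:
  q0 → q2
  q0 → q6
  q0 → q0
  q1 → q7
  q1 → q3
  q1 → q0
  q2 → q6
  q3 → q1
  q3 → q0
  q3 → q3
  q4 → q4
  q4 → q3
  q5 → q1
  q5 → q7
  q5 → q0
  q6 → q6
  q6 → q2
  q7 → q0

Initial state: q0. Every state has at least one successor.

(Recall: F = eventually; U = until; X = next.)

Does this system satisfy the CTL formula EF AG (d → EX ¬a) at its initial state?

States satisfying AG (d → EX ¬a): {q0, q1, q2, q3, q4, q5, q6, q7}.
States satisfying EF AG (d → EX ¬a): {q0, q1, q2, q3, q4, q5, q6, q7}.
Some path from q0 reaches a state where AG (d → EX ¬a) holds.
q0 ∈ Sat(EF AG (d → EX ¬a)).

Satisfied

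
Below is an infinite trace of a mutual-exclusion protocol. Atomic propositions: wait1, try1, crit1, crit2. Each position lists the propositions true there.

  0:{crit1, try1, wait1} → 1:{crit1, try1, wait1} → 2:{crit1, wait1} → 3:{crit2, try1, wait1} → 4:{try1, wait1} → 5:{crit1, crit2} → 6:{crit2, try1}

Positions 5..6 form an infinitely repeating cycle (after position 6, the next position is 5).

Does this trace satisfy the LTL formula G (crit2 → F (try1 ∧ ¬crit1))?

crit2 → F (try1 ∧ ¬crit1) holds at every position 0..6, and those are all positions ever visited, so G (crit2 → F (try1 ∧ ¬crit1)) holds.
Positions where crit2 holds: 3, 5, 6.
Check F (try1 ∧ ¬crit1) at each: 3→ok, 5→ok, 6→ok.

Yes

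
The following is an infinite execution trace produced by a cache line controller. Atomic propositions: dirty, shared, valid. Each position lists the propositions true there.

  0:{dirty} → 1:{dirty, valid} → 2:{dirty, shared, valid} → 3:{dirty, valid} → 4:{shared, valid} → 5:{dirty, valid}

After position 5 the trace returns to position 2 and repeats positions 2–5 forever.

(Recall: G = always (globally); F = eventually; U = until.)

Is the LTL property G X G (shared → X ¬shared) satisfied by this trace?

Holds

X G (shared → X ¬shared) holds at every position 0..5, and those are all positions ever visited, so G X G (shared → X ¬shared) holds.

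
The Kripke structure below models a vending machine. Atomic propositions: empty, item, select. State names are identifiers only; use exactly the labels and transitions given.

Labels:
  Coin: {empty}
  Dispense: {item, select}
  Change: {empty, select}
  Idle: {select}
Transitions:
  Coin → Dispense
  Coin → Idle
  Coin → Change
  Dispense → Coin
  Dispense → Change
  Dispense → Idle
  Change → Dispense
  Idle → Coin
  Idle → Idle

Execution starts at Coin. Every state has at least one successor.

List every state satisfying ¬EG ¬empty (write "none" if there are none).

States satisfying ¬empty: {Dispense, Idle}.
States satisfying EG ¬empty: {Dispense, Idle}.
States satisfying ¬EG ¬empty: {Coin, Change}.

{Coin, Change}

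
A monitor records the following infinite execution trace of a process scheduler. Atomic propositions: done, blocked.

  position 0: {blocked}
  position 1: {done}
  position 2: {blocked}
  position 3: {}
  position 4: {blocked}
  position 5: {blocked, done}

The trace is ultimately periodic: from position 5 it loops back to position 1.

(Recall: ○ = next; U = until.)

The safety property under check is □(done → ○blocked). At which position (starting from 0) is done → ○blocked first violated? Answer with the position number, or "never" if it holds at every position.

Check done → ○blocked at each position in order: 0 ✓, 1 ✓, 2 ✓, 3 ✓, 4 ✓.
At position 5 the labels are {blocked, done} and the next position 1 has {done}, so done → ○blocked is false there. This is the first violation.

5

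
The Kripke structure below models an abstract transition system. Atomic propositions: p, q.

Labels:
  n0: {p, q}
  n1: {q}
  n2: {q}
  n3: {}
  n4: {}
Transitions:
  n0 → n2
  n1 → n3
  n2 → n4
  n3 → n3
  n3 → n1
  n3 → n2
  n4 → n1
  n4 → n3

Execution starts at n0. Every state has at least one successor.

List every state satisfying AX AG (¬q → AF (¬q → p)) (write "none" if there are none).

States satisfying AG (¬q → AF (¬q → p)): ∅.
States satisfying AX AG (¬q → AF (¬q → p)): ∅.

none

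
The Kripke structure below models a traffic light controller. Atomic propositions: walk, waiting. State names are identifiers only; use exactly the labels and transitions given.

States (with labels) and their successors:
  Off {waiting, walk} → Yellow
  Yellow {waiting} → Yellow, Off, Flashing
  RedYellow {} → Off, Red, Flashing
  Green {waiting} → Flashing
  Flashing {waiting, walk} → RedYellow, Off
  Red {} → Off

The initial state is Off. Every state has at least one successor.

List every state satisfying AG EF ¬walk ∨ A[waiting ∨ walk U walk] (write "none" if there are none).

States satisfying EF ¬walk: {Off, Yellow, RedYellow, Green, Flashing, Red}.
States satisfying AG EF ¬walk: {Off, Yellow, RedYellow, Green, Flashing, Red}.
States satisfying waiting ∨ walk: {Off, Yellow, Green, Flashing}.
States satisfying walk: {Off, Flashing}.
States satisfying A[waiting ∨ walk U walk]: {Off, Green, Flashing}.
States satisfying AG EF ¬walk ∨ A[waiting ∨ walk U walk]: {Off, Yellow, RedYellow, Green, Flashing, Red}.

{Off, Yellow, RedYellow, Green, Flashing, Red}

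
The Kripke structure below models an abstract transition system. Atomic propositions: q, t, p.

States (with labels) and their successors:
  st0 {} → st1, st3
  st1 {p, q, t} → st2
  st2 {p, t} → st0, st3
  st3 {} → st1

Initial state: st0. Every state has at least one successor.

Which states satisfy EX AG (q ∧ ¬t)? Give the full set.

none

States satisfying AG (q ∧ ¬t): ∅.
States satisfying EX AG (q ∧ ¬t): ∅.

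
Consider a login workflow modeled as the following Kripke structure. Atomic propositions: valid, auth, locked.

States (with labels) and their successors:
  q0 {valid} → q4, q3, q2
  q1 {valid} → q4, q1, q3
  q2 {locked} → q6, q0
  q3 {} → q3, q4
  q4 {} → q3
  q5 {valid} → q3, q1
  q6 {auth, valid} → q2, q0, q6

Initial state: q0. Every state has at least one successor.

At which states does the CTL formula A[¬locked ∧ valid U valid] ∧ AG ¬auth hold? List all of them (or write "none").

{q1, q5}

States satisfying ¬locked ∧ valid: {q0, q1, q5, q6}.
States satisfying valid: {q0, q1, q5, q6}.
States satisfying A[¬locked ∧ valid U valid]: {q0, q1, q5, q6}.
States satisfying ¬auth: {q0, q1, q2, q3, q4, q5}.
States satisfying AG ¬auth: {q1, q3, q4, q5}.
States satisfying A[¬locked ∧ valid U valid] ∧ AG ¬auth: {q1, q5}.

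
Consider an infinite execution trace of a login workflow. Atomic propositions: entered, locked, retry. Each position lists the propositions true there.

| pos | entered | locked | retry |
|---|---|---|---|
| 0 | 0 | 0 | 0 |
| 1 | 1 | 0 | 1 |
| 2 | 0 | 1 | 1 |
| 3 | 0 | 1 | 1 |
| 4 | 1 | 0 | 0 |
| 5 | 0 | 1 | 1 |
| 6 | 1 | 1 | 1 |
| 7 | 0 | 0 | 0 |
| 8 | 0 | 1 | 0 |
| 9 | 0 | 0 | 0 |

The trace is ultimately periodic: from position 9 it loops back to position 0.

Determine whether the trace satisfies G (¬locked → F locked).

¬locked → F locked holds at every position 0..9, and those are all positions ever visited, so G (¬locked → F locked) holds.
Positions where ¬locked holds: 0, 1, 4, 7, 9.
Check F locked at each: 0→ok, 1→ok, 4→ok, 7→ok, 9→ok.

Yes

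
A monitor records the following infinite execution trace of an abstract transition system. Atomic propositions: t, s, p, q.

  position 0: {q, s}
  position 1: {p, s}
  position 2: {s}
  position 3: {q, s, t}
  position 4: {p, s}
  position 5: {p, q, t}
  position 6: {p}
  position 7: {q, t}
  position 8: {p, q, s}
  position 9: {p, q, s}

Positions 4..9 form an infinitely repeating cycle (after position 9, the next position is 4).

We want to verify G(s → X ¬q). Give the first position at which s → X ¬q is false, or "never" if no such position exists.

2

Check s → X ¬q at each position in order: 0 ✓, 1 ✓.
At position 2 the labels are {s} and the next position 3 has {q, s, t}, so s → X ¬q is false there. This is the first violation.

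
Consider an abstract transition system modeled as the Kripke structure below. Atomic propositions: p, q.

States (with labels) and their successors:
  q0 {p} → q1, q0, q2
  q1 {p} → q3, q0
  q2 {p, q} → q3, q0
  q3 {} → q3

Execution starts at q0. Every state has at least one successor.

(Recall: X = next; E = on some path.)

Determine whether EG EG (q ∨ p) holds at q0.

States satisfying EG (q ∨ p): {q0, q1, q2}.
States satisfying EG EG (q ∨ p): {q0, q1, q2}.
q0 ∈ Sat(EG EG (q ∨ p)).

Yes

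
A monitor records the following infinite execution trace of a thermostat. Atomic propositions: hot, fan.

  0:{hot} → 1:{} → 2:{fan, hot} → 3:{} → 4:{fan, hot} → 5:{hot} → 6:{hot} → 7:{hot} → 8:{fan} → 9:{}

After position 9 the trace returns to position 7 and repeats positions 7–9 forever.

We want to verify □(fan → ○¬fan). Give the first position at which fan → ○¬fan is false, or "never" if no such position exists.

fan → ○¬fan holds at every position 0..9, and those are all the positions the trace ever visits, so the invariant □(fan → ○¬fan) is never violated.

never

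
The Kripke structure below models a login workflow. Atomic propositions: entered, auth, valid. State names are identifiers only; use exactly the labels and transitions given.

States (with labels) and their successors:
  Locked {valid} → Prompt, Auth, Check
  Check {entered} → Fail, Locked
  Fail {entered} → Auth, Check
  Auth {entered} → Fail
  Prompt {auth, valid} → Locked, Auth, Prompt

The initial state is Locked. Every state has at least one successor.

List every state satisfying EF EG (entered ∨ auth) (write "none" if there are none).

{Locked, Check, Fail, Auth, Prompt}

States satisfying EG (entered ∨ auth): {Check, Fail, Auth, Prompt}.
States satisfying EF EG (entered ∨ auth): {Locked, Check, Fail, Auth, Prompt}.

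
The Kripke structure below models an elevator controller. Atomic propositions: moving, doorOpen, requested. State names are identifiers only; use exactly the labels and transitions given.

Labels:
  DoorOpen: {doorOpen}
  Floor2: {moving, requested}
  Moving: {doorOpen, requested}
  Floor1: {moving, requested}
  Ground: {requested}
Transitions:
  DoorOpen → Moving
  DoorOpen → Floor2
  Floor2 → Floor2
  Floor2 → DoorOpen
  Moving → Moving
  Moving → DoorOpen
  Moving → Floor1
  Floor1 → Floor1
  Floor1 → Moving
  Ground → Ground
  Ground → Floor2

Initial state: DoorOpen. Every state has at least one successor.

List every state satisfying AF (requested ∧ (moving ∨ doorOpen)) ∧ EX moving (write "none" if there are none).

States satisfying requested ∧ (moving ∨ doorOpen): {Floor2, Moving, Floor1}.
States satisfying AF (requested ∧ (moving ∨ doorOpen)): {DoorOpen, Floor2, Moving, Floor1}.
States satisfying moving: {Floor2, Floor1}.
States satisfying EX moving: {DoorOpen, Floor2, Moving, Floor1, Ground}.
States satisfying AF (requested ∧ (moving ∨ doorOpen)) ∧ EX moving: {DoorOpen, Floor2, Moving, Floor1}.

{DoorOpen, Floor2, Moving, Floor1}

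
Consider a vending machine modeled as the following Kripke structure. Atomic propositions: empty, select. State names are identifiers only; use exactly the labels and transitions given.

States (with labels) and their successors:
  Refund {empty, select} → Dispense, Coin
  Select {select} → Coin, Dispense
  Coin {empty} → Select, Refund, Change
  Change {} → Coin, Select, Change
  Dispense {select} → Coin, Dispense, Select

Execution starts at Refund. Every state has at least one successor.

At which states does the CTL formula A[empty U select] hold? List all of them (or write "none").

States satisfying empty: {Refund, Coin}.
States satisfying select: {Refund, Select, Dispense}.
States satisfying A[empty U select]: {Refund, Select, Dispense}.

{Refund, Select, Dispense}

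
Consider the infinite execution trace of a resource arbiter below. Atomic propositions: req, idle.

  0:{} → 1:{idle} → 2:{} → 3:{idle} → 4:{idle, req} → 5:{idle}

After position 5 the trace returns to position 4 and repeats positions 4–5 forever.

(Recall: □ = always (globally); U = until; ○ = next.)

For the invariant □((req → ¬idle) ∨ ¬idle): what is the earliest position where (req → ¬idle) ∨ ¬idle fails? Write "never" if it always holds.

4

Check (req → ¬idle) ∨ ¬idle at each position in order: 0 ✓, 1 ✓, 2 ✓, 3 ✓.
At position 4 the labels are {idle, req}, so (req → ¬idle) ∨ ¬idle is false there. This is the first violation.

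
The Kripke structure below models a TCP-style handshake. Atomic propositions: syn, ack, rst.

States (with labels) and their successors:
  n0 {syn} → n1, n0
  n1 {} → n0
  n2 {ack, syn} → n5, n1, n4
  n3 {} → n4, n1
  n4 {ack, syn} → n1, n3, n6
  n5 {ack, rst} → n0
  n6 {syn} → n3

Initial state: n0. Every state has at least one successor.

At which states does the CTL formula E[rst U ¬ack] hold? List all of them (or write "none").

{n0, n1, n3, n5, n6}

States satisfying rst: {n5}.
States satisfying ¬ack: {n0, n1, n3, n6}.
States satisfying E[rst U ¬ack]: {n0, n1, n3, n5, n6}.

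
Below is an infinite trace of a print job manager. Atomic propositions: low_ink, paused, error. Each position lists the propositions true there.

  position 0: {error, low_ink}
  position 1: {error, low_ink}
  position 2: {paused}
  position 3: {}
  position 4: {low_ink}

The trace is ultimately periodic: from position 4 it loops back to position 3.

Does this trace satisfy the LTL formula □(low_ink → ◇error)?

low_ink → ◇error must hold at every position from 0 onward. It fails at position 4, so □(low_ink → ◇error) is false.
Positions where low_ink holds: 0, 1, 4.
Check ◇error at each: 0→ok, 1→ok, 4→fails.

Violated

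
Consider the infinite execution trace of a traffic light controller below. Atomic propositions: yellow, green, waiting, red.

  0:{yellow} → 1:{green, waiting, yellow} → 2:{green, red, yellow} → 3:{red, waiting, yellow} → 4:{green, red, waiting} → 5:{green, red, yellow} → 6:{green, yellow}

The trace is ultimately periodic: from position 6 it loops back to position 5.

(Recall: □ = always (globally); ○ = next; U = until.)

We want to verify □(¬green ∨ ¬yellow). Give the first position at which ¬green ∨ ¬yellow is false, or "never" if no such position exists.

1

Check ¬green ∨ ¬yellow at each position in order: 0 ✓.
At position 1 the labels are {green, waiting, yellow}, so ¬green ∨ ¬yellow is false there. This is the first violation.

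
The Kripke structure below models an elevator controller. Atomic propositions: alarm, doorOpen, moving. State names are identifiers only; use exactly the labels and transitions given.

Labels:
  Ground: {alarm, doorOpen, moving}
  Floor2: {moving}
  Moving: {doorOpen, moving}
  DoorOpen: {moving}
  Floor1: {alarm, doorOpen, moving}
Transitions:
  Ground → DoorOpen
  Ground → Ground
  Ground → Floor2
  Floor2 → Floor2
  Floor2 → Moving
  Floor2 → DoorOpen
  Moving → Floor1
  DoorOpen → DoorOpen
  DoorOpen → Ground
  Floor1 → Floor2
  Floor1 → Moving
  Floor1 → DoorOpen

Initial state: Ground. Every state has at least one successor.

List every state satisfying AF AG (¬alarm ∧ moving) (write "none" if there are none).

none

States satisfying AG (¬alarm ∧ moving): ∅.
States satisfying AF AG (¬alarm ∧ moving): ∅.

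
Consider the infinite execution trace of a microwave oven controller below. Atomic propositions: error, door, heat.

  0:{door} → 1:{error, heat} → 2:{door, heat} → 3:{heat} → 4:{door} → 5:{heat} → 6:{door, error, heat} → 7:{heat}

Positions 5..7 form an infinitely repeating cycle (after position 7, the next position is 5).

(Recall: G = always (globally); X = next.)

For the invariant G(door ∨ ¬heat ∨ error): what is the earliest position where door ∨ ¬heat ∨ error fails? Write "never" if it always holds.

3

Check door ∨ ¬heat ∨ error at each position in order: 0 ✓, 1 ✓, 2 ✓.
At position 3 the labels are {heat}, so door ∨ ¬heat ∨ error is false there. This is the first violation.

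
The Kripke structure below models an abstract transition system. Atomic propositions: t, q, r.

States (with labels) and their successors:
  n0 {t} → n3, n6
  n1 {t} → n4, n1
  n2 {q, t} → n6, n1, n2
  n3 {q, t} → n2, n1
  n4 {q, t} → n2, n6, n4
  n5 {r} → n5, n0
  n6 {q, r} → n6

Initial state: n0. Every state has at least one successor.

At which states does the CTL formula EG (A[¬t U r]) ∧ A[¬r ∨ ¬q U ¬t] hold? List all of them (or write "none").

States satisfying A[¬t U r]: {n5, n6}.
States satisfying EG (A[¬t U r]): {n5, n6}.
States satisfying ¬r ∨ ¬q: {n0, n1, n2, n3, n4, n5}.
States satisfying ¬t: {n5, n6}.
States satisfying A[¬r ∨ ¬q U ¬t]: {n5, n6}.
States satisfying EG (A[¬t U r]) ∧ A[¬r ∨ ¬q U ¬t]: {n5, n6}.

{n5, n6}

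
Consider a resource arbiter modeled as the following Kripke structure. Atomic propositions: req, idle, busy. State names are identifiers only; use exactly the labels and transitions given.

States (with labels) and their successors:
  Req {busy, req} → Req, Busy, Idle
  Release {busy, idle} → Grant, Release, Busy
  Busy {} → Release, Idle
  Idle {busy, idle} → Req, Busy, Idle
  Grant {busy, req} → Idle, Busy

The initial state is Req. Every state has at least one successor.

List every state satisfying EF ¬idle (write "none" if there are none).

{Req, Release, Busy, Idle, Grant}

States satisfying ¬idle: {Req, Busy, Grant}.
States satisfying EF ¬idle: {Req, Release, Busy, Idle, Grant}.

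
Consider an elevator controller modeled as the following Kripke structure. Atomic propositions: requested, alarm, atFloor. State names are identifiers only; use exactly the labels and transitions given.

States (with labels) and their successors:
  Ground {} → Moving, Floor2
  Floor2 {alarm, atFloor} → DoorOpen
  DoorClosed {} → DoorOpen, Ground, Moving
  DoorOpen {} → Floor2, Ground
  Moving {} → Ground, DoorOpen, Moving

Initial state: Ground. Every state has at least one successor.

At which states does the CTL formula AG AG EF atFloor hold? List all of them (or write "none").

{Ground, Floor2, DoorClosed, DoorOpen, Moving}

States satisfying AG EF atFloor: {Ground, Floor2, DoorClosed, DoorOpen, Moving}.
States satisfying AG AG EF atFloor: {Ground, Floor2, DoorClosed, DoorOpen, Moving}.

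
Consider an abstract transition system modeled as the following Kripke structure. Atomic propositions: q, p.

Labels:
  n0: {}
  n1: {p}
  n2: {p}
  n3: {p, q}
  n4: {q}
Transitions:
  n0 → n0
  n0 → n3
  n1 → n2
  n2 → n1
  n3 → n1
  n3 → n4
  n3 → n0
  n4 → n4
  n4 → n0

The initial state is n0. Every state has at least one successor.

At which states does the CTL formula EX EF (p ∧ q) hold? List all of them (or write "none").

States satisfying EF (p ∧ q): {n0, n3, n4}.
States satisfying EX EF (p ∧ q): {n0, n3, n4}.

{n0, n3, n4}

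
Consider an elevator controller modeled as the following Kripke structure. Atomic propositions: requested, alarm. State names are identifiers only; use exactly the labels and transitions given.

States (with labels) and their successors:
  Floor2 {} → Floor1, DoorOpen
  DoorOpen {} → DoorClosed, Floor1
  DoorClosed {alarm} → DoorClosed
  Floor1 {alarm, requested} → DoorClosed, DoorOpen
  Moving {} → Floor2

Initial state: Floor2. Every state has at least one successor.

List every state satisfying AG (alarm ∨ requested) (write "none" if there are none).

{DoorClosed}

States satisfying alarm ∨ requested: {DoorClosed, Floor1}.
States satisfying AG (alarm ∨ requested): {DoorClosed}.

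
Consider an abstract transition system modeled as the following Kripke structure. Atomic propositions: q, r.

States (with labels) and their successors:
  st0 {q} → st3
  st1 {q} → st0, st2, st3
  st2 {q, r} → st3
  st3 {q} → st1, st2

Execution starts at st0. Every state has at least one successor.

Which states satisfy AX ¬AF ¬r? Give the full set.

States satisfying ¬AF ¬r: ∅.
States satisfying AX ¬AF ¬r: ∅.

none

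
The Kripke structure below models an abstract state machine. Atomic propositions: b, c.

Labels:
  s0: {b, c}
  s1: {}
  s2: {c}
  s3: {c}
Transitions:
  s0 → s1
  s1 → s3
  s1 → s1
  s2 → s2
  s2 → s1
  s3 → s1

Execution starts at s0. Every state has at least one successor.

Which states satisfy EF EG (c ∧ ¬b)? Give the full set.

{s2}

States satisfying EG (c ∧ ¬b): {s2}.
States satisfying EF EG (c ∧ ¬b): {s2}.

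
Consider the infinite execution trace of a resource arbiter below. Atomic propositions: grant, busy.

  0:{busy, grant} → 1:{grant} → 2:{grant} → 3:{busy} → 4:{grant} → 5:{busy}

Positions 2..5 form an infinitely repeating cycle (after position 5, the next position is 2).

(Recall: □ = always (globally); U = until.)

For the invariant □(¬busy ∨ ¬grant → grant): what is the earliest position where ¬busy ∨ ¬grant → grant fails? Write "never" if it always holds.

3

Check ¬busy ∨ ¬grant → grant at each position in order: 0 ✓, 1 ✓, 2 ✓.
At position 3 the labels are {busy}, so ¬busy ∨ ¬grant → grant is false there. This is the first violation.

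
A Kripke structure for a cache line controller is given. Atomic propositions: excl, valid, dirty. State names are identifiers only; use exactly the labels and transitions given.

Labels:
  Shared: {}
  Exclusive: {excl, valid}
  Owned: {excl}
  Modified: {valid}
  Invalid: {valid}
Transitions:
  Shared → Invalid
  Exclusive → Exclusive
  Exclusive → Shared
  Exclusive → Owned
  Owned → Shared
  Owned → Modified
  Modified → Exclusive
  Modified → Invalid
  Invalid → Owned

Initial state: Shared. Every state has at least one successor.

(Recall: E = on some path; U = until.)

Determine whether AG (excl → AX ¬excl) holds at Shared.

States satisfying excl → AX ¬excl: {Shared, Owned, Modified, Invalid}.
States satisfying AG (excl → AX ¬excl): ∅.
Exclusive is reachable from Shared and violates excl → AX ¬excl, so AG fails at Shared.
Shared ∉ Sat(AG (excl → AX ¬excl)).

Does not hold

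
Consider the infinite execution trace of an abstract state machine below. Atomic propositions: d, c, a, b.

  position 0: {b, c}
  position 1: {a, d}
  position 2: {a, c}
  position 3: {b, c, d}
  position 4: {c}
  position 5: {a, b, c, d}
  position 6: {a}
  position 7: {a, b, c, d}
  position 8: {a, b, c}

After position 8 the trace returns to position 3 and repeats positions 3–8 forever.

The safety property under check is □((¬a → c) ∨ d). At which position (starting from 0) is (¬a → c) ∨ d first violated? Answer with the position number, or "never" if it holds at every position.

never

(¬a → c) ∨ d holds at every position 0..8, and those are all the positions the trace ever visits, so the invariant □((¬a → c) ∨ d) is never violated.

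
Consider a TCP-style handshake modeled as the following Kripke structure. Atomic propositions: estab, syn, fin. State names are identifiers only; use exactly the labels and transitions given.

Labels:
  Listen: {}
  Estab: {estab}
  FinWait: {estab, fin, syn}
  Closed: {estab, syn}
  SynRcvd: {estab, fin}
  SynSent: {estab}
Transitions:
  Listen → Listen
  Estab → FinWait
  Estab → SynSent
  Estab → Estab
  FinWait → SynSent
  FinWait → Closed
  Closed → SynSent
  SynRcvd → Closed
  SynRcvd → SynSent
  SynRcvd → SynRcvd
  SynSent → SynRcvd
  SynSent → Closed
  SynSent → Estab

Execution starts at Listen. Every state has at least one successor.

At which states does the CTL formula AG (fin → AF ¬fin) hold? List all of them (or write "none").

States satisfying fin → AF ¬fin: {Listen, Estab, FinWait, Closed, SynSent}.
States satisfying AG (fin → AF ¬fin): {Listen}.

{Listen}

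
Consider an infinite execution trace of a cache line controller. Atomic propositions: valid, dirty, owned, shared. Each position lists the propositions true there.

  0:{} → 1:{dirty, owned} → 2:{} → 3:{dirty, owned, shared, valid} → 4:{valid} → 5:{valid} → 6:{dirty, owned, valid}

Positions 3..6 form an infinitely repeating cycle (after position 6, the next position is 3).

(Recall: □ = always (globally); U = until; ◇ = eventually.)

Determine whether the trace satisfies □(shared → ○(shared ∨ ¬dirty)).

Satisfied

shared → ○(shared ∨ ¬dirty) holds at every position 0..6, and those are all positions ever visited, so □(shared → ○(shared ∨ ¬dirty)) holds.
Positions where shared holds: 3.
Check ○(shared ∨ ¬dirty) at each: 3→ok.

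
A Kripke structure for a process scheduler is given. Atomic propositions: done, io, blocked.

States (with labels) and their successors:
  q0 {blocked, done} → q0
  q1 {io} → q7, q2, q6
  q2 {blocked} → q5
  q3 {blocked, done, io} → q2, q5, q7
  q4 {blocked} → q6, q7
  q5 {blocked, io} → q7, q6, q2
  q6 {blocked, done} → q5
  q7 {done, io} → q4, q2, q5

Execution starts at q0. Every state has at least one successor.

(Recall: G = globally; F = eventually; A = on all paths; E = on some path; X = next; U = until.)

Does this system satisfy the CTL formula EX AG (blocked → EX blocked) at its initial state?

Yes

States satisfying AG (blocked → EX blocked): {q0, q1, q2, q3, q4, q5, q6, q7}.
States satisfying EX AG (blocked → EX blocked): {q0, q1, q2, q3, q4, q5, q6, q7}.
q0 ∈ Sat(EX AG (blocked → EX blocked)).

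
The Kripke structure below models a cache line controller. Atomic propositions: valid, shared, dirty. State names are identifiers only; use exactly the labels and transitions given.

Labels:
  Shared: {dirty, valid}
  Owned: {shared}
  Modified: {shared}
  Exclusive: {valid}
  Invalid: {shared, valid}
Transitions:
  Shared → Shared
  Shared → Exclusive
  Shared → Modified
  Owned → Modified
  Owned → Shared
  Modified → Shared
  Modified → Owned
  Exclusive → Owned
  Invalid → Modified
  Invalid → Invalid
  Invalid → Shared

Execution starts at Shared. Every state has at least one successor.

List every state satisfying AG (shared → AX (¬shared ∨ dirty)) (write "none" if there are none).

none

States satisfying shared → AX (¬shared ∨ dirty): {Shared, Exclusive}.
States satisfying AG (shared → AX (¬shared ∨ dirty)): ∅.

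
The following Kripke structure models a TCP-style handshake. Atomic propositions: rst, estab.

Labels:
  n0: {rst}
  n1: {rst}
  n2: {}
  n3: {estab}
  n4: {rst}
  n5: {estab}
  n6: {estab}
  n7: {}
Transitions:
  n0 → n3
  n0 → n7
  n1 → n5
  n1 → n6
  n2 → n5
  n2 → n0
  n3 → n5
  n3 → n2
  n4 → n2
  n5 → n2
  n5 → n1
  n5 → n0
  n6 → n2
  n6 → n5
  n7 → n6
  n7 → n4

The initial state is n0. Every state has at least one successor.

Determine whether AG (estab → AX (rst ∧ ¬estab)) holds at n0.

Does not hold

States satisfying estab → AX (rst ∧ ¬estab): {n0, n1, n2, n4, n7}.
States satisfying AG (estab → AX (rst ∧ ¬estab)): ∅.
n3 is reachable from n0 and violates estab → AX (rst ∧ ¬estab), so AG fails at n0.
n0 ∉ Sat(AG (estab → AX (rst ∧ ¬estab))).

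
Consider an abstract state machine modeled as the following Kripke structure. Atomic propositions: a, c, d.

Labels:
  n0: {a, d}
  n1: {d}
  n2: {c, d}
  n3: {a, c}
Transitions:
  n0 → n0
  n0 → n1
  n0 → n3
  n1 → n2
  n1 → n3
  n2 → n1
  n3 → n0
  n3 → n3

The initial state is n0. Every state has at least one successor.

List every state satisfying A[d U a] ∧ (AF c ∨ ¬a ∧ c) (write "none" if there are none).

{n3}

States satisfying d: {n0, n1, n2}.
States satisfying a: {n0, n3}.
States satisfying A[d U a]: {n0, n3}.
States satisfying c: {n2, n3}.
States satisfying AF c: {n1, n2, n3}.
States satisfying ¬a: {n1, n2}.
States satisfying ¬a ∧ c: {n2}.
States satisfying AF c ∨ ¬a ∧ c: {n1, n2, n3}.
States satisfying A[d U a] ∧ (AF c ∨ ¬a ∧ c): {n3}.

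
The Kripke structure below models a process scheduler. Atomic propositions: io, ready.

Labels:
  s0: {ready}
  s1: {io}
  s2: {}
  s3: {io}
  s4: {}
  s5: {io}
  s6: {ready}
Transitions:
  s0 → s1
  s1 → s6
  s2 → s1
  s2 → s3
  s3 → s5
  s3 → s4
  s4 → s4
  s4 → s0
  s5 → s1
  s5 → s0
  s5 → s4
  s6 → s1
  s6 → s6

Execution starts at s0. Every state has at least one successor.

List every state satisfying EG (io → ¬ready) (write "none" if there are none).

States satisfying io → ¬ready: {s0, s1, s2, s3, s4, s5, s6}.
States satisfying EG (io → ¬ready): {s0, s1, s2, s3, s4, s5, s6}.

{s0, s1, s2, s3, s4, s5, s6}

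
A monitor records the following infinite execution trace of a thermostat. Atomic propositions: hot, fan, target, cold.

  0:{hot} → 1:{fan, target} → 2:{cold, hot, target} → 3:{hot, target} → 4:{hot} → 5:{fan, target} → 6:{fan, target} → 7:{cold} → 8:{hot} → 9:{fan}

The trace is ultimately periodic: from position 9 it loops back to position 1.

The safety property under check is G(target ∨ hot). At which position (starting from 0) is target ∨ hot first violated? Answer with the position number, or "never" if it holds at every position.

7

Check target ∨ hot at each position in order: 0 ✓, 1 ✓, 2 ✓, 3 ✓, 4 ✓, 5 ✓, 6 ✓.
At position 7 the labels are {cold}, so target ∨ hot is false there. This is the first violation.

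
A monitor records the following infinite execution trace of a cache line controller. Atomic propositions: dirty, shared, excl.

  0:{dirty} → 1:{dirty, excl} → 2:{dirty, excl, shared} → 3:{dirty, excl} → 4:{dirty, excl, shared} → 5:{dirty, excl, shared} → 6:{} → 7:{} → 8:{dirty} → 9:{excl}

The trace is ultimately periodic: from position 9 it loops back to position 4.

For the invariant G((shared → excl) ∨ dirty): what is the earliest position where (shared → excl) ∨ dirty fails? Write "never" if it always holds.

(shared → excl) ∨ dirty holds at every position 0..9, and those are all the positions the trace ever visits, so the invariant G((shared → excl) ∨ dirty) is never violated.

never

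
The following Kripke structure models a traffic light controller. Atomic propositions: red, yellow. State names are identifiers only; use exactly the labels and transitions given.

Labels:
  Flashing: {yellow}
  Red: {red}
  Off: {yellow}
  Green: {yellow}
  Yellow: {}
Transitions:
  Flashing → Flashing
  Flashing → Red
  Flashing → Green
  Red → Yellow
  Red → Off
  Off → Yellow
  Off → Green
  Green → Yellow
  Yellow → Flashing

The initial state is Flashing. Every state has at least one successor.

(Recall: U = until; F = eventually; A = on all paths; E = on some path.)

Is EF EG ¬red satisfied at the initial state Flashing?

States satisfying EG ¬red: {Flashing, Off, Green, Yellow}.
States satisfying EF EG ¬red: {Flashing, Red, Off, Green, Yellow}.
Some path from Flashing reaches a state where EG ¬red holds.
Flashing ∈ Sat(EF EG ¬red).

Holds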